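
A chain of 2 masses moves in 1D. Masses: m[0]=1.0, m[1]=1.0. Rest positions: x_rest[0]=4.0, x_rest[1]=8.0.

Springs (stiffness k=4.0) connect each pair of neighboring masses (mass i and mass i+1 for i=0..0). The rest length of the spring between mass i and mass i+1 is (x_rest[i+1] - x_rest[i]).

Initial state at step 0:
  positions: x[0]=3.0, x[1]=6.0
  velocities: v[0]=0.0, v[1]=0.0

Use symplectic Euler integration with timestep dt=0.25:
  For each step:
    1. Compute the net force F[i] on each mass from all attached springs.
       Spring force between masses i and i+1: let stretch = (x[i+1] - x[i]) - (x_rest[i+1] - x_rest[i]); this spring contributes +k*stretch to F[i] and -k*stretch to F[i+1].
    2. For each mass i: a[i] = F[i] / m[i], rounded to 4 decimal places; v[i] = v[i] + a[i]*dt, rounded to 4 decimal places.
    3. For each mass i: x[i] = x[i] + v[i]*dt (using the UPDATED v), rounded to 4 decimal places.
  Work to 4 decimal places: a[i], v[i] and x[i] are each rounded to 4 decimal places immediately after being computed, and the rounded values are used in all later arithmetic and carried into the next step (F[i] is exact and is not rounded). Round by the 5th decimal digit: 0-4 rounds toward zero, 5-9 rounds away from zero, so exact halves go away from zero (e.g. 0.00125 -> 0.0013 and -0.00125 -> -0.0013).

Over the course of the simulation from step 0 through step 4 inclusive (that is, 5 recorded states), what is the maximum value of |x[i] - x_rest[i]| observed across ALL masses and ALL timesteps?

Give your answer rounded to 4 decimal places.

Step 0: x=[3.0000 6.0000] v=[0.0000 0.0000]
Step 1: x=[2.7500 6.2500] v=[-1.0000 1.0000]
Step 2: x=[2.3750 6.6250] v=[-1.5000 1.5000]
Step 3: x=[2.0625 6.9375] v=[-1.2500 1.2500]
Step 4: x=[1.9688 7.0313] v=[-0.3750 0.3750]
Max displacement = 2.0312

Answer: 2.0312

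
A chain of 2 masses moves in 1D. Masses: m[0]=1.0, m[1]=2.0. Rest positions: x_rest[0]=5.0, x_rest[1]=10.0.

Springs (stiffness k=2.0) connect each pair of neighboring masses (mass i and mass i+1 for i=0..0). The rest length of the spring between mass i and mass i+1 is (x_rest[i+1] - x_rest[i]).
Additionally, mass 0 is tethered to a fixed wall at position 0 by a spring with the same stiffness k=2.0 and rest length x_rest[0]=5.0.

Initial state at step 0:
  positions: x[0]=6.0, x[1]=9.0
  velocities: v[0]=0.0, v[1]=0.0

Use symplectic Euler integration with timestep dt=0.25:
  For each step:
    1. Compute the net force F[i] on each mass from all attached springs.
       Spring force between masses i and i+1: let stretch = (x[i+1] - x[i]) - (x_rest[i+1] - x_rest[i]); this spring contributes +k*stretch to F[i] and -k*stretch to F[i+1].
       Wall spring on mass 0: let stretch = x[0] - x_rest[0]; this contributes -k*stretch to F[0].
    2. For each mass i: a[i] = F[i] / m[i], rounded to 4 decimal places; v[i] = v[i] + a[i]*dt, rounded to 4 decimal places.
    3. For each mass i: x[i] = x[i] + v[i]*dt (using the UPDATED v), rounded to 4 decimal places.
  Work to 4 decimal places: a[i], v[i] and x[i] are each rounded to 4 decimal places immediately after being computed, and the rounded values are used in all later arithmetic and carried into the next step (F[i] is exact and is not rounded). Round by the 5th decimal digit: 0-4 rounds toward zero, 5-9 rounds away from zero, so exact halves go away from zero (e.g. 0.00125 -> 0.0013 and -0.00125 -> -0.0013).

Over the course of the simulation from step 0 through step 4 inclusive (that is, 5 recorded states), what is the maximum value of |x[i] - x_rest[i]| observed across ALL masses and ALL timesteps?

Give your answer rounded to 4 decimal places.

Answer: 1.3191

Derivation:
Step 0: x=[6.0000 9.0000] v=[0.0000 0.0000]
Step 1: x=[5.6250 9.1250] v=[-1.5000 0.5000]
Step 2: x=[4.9844 9.3438] v=[-2.5625 0.8750]
Step 3: x=[4.2657 9.6026] v=[-2.8750 1.0352]
Step 4: x=[3.6809 9.8404] v=[-2.3394 0.9510]
Max displacement = 1.3191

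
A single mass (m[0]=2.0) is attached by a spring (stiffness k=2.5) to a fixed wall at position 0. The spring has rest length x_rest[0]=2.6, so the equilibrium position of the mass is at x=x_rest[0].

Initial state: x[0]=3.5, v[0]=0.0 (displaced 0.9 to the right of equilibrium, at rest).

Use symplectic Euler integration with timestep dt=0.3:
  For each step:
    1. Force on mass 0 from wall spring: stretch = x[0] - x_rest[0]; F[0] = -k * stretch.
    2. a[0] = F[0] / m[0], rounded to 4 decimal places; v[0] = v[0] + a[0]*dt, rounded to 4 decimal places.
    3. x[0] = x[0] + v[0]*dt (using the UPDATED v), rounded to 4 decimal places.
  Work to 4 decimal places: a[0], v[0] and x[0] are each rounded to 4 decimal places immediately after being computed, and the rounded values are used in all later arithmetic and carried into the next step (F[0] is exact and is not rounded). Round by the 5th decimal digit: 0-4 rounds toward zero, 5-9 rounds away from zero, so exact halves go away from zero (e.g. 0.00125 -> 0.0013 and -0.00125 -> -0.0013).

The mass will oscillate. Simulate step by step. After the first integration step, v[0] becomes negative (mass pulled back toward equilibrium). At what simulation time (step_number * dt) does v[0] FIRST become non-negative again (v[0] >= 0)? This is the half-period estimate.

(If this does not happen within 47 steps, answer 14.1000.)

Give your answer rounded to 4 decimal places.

Answer: 3.0000

Derivation:
Step 0: x=[3.5000] v=[0.0000]
Step 1: x=[3.3988] v=[-0.3375]
Step 2: x=[3.2077] v=[-0.6371]
Step 3: x=[2.9482] v=[-0.8650]
Step 4: x=[2.6495] v=[-0.9956]
Step 5: x=[2.3452] v=[-1.0142]
Step 6: x=[2.0696] v=[-0.9187]
Step 7: x=[1.8537] v=[-0.7198]
Step 8: x=[1.7217] v=[-0.4399]
Step 9: x=[1.6886] v=[-0.1105]
Step 10: x=[1.7580] v=[0.2313]
First v>=0 after going negative at step 10, time=3.0000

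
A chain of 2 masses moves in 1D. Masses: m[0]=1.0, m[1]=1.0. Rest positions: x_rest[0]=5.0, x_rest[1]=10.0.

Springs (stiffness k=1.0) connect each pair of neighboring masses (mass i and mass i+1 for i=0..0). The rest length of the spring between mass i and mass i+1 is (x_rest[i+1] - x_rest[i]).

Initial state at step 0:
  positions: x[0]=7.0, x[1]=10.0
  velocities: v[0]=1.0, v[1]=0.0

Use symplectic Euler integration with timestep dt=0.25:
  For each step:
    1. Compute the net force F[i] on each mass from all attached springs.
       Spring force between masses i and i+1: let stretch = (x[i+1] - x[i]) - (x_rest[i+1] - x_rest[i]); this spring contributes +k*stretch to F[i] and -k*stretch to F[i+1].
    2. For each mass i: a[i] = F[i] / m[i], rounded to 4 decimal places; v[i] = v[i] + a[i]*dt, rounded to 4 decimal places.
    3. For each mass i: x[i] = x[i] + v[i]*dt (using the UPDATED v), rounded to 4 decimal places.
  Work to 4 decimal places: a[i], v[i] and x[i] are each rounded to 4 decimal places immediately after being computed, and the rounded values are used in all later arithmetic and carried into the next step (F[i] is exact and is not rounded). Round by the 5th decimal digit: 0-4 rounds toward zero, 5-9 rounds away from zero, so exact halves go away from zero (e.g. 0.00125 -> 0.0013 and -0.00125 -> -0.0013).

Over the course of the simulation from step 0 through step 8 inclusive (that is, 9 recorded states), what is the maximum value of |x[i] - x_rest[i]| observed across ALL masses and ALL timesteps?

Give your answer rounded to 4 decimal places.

Step 0: x=[7.0000 10.0000] v=[1.0000 0.0000]
Step 1: x=[7.1250 10.1250] v=[0.5000 0.5000]
Step 2: x=[7.1250 10.3750] v=[0.0000 1.0000]
Step 3: x=[7.0156 10.7344] v=[-0.4375 1.4375]
Step 4: x=[6.8262 11.1739] v=[-0.7578 1.7578]
Step 5: x=[6.5960 11.6541] v=[-0.9209 1.9209]
Step 6: x=[6.3694 12.1307] v=[-0.9064 1.9064]
Step 7: x=[6.1904 12.5597] v=[-0.7161 1.7161]
Step 8: x=[6.0970 12.9032] v=[-0.3738 1.3738]
Max displacement = 2.9032

Answer: 2.9032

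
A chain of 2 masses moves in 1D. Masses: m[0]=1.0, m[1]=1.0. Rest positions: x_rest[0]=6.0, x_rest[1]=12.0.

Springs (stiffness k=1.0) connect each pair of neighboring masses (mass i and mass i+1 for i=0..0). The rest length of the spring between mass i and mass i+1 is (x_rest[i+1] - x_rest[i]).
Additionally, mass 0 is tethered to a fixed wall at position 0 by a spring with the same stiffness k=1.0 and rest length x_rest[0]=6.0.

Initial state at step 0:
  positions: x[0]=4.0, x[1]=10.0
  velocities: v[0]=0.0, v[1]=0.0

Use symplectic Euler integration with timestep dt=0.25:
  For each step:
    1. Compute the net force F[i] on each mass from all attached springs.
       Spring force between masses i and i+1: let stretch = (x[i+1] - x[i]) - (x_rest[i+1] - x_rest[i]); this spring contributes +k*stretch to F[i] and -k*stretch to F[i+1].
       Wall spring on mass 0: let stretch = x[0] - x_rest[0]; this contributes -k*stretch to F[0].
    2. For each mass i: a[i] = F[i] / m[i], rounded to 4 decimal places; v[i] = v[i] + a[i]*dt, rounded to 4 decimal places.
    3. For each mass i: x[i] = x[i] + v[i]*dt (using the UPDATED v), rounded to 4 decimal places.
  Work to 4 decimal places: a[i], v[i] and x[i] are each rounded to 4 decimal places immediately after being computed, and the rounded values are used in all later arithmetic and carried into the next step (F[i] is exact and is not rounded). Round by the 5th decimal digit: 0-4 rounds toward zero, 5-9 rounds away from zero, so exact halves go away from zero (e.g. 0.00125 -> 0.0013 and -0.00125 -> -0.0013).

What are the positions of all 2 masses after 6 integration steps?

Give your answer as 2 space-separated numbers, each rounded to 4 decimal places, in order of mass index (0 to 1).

Answer: 5.7193 10.4344

Derivation:
Step 0: x=[4.0000 10.0000] v=[0.0000 0.0000]
Step 1: x=[4.1250 10.0000] v=[0.5000 0.0000]
Step 2: x=[4.3594 10.0078] v=[0.9375 0.0313]
Step 3: x=[4.6744 10.0376] v=[1.2598 0.1192]
Step 4: x=[5.0324 10.1072] v=[1.4320 0.2784]
Step 5: x=[5.3931 10.2346] v=[1.4426 0.5097]
Step 6: x=[5.7193 10.4344] v=[1.3047 0.7993]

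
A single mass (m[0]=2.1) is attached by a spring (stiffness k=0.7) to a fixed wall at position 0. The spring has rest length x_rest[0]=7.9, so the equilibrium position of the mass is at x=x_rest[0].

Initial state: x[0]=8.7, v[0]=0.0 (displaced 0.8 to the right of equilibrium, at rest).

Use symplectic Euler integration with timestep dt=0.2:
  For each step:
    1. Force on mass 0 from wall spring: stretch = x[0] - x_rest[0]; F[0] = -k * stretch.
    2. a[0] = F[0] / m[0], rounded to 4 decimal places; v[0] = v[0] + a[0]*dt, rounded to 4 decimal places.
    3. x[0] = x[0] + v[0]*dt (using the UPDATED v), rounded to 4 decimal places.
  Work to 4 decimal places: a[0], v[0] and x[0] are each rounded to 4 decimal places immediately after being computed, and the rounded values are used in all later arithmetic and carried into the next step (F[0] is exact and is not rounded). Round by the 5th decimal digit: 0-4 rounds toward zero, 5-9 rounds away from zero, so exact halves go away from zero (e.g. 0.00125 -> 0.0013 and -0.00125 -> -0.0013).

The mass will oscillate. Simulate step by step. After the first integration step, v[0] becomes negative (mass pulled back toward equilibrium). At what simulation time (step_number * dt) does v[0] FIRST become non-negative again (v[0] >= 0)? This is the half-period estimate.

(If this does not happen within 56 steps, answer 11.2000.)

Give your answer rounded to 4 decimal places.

Step 0: x=[8.7000] v=[0.0000]
Step 1: x=[8.6893] v=[-0.0533]
Step 2: x=[8.6681] v=[-0.1059]
Step 3: x=[8.6367] v=[-0.1571]
Step 4: x=[8.5955] v=[-0.2062]
Step 5: x=[8.5450] v=[-0.2526]
Step 6: x=[8.4859] v=[-0.2956]
Step 7: x=[8.4190] v=[-0.3347]
Step 8: x=[8.3451] v=[-0.3693]
Step 9: x=[8.2653] v=[-0.3990]
Step 10: x=[8.1806] v=[-0.4234]
Step 11: x=[8.0922] v=[-0.4421]
Step 12: x=[8.0012] v=[-0.4549]
Step 13: x=[7.9089] v=[-0.4616]
Step 14: x=[7.8165] v=[-0.4622]
Step 15: x=[7.7252] v=[-0.4566]
Step 16: x=[7.6362] v=[-0.4449]
Step 17: x=[7.5507] v=[-0.4273]
Step 18: x=[7.4699] v=[-0.4040]
Step 19: x=[7.3948] v=[-0.3753]
Step 20: x=[7.3265] v=[-0.3416]
Step 21: x=[7.2658] v=[-0.3034]
Step 22: x=[7.2136] v=[-0.2611]
Step 23: x=[7.1705] v=[-0.2153]
Step 24: x=[7.1372] v=[-0.1667]
Step 25: x=[7.1140] v=[-0.1158]
Step 26: x=[7.1013] v=[-0.0634]
Step 27: x=[7.0993] v=[-0.0102]
Step 28: x=[7.1079] v=[0.0432]
First v>=0 after going negative at step 28, time=5.6000

Answer: 5.6000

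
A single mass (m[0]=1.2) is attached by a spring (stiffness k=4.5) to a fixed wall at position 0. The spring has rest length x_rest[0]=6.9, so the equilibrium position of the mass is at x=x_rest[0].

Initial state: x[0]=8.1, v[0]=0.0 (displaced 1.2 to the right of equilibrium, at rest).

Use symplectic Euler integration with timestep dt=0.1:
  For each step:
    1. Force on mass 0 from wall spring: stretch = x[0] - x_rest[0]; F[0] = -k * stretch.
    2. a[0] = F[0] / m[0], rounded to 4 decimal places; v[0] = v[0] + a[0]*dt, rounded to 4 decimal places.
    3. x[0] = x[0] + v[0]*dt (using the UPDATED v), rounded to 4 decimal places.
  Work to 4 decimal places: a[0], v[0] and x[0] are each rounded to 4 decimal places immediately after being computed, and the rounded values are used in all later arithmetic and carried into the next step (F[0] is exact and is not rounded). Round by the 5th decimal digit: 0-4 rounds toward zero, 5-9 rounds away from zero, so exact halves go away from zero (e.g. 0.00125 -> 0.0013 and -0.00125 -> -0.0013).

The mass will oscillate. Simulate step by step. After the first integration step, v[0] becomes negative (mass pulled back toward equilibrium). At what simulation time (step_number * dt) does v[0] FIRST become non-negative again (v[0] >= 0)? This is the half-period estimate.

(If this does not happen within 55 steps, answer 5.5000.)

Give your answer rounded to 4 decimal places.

Answer: 1.7000

Derivation:
Step 0: x=[8.1000] v=[0.0000]
Step 1: x=[8.0550] v=[-0.4500]
Step 2: x=[7.9667] v=[-0.8831]
Step 3: x=[7.8384] v=[-1.2831]
Step 4: x=[7.6749] v=[-1.6350]
Step 5: x=[7.4823] v=[-1.9256]
Step 6: x=[7.2679] v=[-2.1440]
Step 7: x=[7.0397] v=[-2.2820]
Step 8: x=[6.8063] v=[-2.3344]
Step 9: x=[6.5764] v=[-2.2993]
Step 10: x=[6.3586] v=[-2.1780]
Step 11: x=[6.1611] v=[-1.9750]
Step 12: x=[5.9913] v=[-1.6979]
Step 13: x=[5.8556] v=[-1.3571]
Step 14: x=[5.7591] v=[-0.9655]
Step 15: x=[5.7053] v=[-0.5377]
Step 16: x=[5.6963] v=[-0.0897]
Step 17: x=[5.7325] v=[0.3617]
First v>=0 after going negative at step 17, time=1.7000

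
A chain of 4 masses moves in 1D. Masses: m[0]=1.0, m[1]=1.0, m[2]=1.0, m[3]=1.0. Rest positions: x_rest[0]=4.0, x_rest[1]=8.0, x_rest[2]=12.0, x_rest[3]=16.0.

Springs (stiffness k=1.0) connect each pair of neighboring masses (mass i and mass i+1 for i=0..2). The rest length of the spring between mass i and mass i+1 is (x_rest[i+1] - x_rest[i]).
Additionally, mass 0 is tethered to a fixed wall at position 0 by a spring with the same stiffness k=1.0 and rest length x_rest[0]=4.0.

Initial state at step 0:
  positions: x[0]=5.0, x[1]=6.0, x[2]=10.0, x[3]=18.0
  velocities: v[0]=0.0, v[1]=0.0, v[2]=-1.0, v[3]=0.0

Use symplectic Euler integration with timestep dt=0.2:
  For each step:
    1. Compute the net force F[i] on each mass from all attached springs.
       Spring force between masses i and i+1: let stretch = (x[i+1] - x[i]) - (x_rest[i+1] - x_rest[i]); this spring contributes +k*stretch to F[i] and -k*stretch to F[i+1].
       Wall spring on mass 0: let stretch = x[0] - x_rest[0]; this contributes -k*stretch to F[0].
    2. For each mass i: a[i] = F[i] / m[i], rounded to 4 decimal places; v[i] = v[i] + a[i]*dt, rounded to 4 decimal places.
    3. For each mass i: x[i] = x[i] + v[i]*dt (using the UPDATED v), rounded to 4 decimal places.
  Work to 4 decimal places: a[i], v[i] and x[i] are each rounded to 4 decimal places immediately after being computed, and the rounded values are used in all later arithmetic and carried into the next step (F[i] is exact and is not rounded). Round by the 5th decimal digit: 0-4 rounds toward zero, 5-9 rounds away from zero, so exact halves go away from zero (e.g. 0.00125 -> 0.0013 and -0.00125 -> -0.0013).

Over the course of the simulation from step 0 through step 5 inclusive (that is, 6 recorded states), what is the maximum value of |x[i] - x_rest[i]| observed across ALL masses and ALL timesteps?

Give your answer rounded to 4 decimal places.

Answer: 2.0400

Derivation:
Step 0: x=[5.0000 6.0000 10.0000 18.0000] v=[0.0000 0.0000 -1.0000 0.0000]
Step 1: x=[4.8400 6.1200 9.9600 17.8400] v=[-0.8000 0.6000 -0.2000 -0.8000]
Step 2: x=[4.5376 6.3424 10.0816 17.5248] v=[-1.5120 1.1120 0.6080 -1.5760]
Step 3: x=[4.1259 6.6422 10.3514 17.0719] v=[-2.0586 1.4989 1.3488 -2.2646]
Step 4: x=[3.6498 6.9897 10.7416 16.5102] v=[-2.3805 1.7375 1.9511 -2.8087]
Step 5: x=[3.1613 7.3537 11.2125 15.8777] v=[-2.4425 1.8199 2.3544 -3.1624]
Max displacement = 2.0400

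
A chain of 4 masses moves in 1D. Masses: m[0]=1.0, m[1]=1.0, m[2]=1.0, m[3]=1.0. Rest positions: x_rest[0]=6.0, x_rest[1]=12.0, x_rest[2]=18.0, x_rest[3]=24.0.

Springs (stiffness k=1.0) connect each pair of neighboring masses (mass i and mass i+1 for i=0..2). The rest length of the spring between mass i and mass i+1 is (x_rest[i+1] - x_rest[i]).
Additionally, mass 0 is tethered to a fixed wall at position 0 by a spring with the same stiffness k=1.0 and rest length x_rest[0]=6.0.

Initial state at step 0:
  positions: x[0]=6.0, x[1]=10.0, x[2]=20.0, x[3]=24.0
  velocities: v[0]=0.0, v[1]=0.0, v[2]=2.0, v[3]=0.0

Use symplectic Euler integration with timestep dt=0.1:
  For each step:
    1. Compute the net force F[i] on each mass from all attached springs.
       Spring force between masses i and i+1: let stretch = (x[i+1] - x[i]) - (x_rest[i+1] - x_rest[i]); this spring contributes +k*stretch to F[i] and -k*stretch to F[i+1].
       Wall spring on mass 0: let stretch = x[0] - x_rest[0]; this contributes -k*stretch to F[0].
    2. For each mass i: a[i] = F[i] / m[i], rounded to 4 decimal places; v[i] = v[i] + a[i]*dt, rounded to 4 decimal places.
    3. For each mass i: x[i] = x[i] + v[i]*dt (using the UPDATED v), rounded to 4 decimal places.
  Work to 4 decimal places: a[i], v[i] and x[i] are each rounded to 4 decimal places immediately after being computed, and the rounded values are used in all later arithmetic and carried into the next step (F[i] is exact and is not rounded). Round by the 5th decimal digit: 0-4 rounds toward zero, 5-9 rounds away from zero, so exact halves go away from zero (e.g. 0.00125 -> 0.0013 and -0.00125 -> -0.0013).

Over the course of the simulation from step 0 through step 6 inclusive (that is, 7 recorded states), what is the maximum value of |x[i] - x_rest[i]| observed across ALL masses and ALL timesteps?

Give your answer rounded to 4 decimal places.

Answer: 2.2341

Derivation:
Step 0: x=[6.0000 10.0000 20.0000 24.0000] v=[0.0000 0.0000 2.0000 0.0000]
Step 1: x=[5.9800 10.0600 20.1400 24.0200] v=[-0.2000 0.6000 1.4000 0.2000]
Step 2: x=[5.9410 10.1800 20.2180 24.0612] v=[-0.3900 1.2000 0.7800 0.4120]
Step 3: x=[5.8850 10.3580 20.2341 24.1240] v=[-0.5602 1.7799 0.1605 0.6277]
Step 4: x=[5.8149 10.5900 20.1903 24.2079] v=[-0.7014 2.3202 -0.4381 0.8387]
Step 5: x=[5.7344 10.8703 20.0907 24.3116] v=[-0.8054 2.8027 -0.9964 1.0369]
Step 6: x=[5.6479 11.1914 19.9411 24.4331] v=[-0.8653 3.2112 -1.4964 1.2148]
Max displacement = 2.2341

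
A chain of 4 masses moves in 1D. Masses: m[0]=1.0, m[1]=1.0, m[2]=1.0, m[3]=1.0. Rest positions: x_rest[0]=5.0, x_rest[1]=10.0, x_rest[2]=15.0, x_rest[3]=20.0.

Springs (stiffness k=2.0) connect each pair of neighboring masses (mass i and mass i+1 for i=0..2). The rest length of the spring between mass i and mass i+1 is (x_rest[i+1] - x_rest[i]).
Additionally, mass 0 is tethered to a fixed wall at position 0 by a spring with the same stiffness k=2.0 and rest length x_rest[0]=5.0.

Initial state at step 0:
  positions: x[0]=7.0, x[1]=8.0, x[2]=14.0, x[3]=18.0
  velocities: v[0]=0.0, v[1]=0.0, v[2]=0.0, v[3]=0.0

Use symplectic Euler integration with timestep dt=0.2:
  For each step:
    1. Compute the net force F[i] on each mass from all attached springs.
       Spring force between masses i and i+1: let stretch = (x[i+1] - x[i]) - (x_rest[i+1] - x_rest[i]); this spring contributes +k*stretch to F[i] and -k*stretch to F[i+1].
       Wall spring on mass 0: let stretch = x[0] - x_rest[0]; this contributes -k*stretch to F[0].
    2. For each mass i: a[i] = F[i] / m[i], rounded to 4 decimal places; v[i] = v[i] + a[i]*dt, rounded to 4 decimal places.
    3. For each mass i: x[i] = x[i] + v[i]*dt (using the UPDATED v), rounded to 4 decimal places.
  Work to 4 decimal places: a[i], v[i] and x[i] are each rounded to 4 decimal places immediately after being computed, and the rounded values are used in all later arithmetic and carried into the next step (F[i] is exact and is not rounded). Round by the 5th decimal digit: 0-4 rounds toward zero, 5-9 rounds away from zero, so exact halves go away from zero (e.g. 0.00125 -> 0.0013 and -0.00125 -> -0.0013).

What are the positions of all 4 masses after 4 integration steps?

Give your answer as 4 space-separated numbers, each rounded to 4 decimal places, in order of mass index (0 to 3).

Step 0: x=[7.0000 8.0000 14.0000 18.0000] v=[0.0000 0.0000 0.0000 0.0000]
Step 1: x=[6.5200 8.4000 13.8400 18.0800] v=[-2.4000 2.0000 -0.8000 0.4000]
Step 2: x=[5.6688 9.0848 13.5840 18.2208] v=[-4.2560 3.4240 -1.2800 0.7040]
Step 3: x=[4.6374 9.8563 13.3390 18.3907] v=[-5.1571 3.8573 -1.2250 0.8493]
Step 4: x=[3.6525 10.4889 13.2195 18.5564] v=[-4.9245 3.1628 -0.5974 0.8286]

Answer: 3.6525 10.4889 13.2195 18.5564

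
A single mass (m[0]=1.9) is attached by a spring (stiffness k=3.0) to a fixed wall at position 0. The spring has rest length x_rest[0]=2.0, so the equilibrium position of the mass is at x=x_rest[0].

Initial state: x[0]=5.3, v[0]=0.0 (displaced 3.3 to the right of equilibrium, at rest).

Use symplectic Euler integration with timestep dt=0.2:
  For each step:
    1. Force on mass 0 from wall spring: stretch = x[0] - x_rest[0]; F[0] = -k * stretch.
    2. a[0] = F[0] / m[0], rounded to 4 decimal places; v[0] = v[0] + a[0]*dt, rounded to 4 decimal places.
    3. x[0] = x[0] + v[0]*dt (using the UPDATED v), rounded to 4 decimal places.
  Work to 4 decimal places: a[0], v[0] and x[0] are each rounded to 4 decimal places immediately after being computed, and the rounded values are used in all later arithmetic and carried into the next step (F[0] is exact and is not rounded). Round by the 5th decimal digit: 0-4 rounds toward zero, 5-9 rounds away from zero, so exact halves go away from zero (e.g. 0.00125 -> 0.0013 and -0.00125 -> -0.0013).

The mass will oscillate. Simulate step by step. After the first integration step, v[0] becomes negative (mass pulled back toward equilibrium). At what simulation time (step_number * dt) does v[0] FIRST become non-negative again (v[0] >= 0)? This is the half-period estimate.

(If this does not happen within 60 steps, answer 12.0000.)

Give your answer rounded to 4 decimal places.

Answer: 2.6000

Derivation:
Step 0: x=[5.3000] v=[0.0000]
Step 1: x=[5.0916] v=[-1.0421]
Step 2: x=[4.6879] v=[-2.0184]
Step 3: x=[4.1145] v=[-2.8672]
Step 4: x=[3.4075] v=[-3.5349]
Step 5: x=[2.6116] v=[-3.9794]
Step 6: x=[1.7771] v=[-4.1725]
Step 7: x=[0.9567] v=[-4.1021]
Step 8: x=[0.2022] v=[-3.7726]
Step 9: x=[-0.4388] v=[-3.2049]
Step 10: x=[-0.9258] v=[-2.4348]
Step 11: x=[-1.2280] v=[-1.5109]
Step 12: x=[-1.3263] v=[-0.4915]
Step 13: x=[-1.2145] v=[0.5589]
First v>=0 after going negative at step 13, time=2.6000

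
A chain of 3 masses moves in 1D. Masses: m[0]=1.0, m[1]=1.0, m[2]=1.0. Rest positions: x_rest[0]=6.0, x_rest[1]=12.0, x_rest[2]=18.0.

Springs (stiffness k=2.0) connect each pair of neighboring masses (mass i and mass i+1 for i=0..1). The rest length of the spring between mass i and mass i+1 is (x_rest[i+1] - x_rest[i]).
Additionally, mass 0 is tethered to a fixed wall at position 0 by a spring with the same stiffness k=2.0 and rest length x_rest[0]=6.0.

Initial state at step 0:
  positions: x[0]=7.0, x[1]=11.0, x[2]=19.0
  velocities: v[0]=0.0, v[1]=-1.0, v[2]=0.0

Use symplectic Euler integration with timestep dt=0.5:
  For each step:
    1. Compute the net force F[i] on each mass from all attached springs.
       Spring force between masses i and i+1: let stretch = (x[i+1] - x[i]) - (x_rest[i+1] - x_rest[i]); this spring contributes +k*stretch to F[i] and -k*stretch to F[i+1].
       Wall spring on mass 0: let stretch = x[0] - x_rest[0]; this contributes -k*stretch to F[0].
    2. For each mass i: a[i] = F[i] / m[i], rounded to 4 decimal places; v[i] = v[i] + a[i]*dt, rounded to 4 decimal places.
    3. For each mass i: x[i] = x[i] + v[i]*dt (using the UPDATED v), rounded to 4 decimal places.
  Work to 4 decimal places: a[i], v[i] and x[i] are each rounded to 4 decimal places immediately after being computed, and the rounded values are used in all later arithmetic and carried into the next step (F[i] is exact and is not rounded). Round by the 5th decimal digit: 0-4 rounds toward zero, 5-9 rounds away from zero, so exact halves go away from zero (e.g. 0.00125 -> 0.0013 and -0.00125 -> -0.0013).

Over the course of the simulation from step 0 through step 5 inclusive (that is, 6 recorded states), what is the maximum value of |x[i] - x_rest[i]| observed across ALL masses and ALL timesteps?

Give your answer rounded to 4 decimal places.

Step 0: x=[7.0000 11.0000 19.0000] v=[0.0000 -1.0000 0.0000]
Step 1: x=[5.5000 12.5000 18.0000] v=[-3.0000 3.0000 -2.0000]
Step 2: x=[4.7500 13.2500 17.2500] v=[-1.5000 1.5000 -1.5000]
Step 3: x=[5.8750 11.7500 17.5000] v=[2.2500 -3.0000 0.5000]
Step 4: x=[7.0000 10.1875 17.8750] v=[2.2500 -3.1250 0.7500]
Step 5: x=[6.2188 10.8750 17.4063] v=[-1.5625 1.3750 -0.9375]
Max displacement = 1.8125

Answer: 1.8125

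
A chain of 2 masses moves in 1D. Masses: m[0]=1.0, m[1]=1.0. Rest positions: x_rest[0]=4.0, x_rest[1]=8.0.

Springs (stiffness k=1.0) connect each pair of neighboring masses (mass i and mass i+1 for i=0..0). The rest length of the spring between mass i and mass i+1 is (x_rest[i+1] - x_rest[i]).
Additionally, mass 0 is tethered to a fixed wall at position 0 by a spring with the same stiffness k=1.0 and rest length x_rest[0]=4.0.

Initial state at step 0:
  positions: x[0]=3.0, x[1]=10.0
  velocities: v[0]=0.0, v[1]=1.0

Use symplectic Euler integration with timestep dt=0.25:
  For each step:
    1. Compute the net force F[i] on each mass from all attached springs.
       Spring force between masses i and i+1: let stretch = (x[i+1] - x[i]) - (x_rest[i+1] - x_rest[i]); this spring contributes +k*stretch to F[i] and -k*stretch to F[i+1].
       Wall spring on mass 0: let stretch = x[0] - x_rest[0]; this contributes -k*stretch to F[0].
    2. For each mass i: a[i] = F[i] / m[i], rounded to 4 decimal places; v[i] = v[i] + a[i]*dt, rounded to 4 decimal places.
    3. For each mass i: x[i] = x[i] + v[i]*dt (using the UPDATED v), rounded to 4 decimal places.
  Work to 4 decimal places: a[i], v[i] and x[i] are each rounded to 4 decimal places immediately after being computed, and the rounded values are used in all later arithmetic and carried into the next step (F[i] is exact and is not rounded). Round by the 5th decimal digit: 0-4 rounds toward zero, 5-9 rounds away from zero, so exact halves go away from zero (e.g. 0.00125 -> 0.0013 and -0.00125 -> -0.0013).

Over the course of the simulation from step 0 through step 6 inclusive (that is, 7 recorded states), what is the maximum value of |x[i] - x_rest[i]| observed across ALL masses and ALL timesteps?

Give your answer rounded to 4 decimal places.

Step 0: x=[3.0000 10.0000] v=[0.0000 1.0000]
Step 1: x=[3.2500 10.0625] v=[1.0000 0.2500]
Step 2: x=[3.7227 9.9492] v=[1.8906 -0.4531]
Step 3: x=[4.3519 9.6968] v=[2.5166 -1.0097]
Step 4: x=[5.0431 9.3603] v=[2.7649 -1.3459]
Step 5: x=[5.6890 9.0040] v=[2.5834 -1.4252]
Step 6: x=[6.1865 8.6905] v=[1.9899 -1.2540]
Max displacement = 2.1865

Answer: 2.1865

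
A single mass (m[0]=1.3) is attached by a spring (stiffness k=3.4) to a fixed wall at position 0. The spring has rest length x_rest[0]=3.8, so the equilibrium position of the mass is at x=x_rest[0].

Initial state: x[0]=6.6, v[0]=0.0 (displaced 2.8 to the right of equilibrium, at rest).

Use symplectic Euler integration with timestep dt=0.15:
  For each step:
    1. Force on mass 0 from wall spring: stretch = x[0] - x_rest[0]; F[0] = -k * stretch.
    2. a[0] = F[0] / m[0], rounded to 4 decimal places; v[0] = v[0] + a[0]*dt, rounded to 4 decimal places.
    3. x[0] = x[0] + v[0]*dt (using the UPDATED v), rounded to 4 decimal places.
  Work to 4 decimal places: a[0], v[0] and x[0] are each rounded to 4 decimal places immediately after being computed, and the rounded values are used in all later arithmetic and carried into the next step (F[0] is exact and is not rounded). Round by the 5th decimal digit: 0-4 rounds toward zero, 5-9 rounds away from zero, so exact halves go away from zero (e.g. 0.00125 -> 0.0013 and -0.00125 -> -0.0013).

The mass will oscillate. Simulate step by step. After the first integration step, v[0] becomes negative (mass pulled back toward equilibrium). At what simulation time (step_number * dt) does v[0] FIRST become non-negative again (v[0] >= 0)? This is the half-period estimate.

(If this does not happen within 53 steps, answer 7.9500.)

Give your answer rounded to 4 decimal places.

Step 0: x=[6.6000] v=[0.0000]
Step 1: x=[6.4352] v=[-1.0985]
Step 2: x=[6.1154] v=[-2.1323]
Step 3: x=[5.6593] v=[-3.0407]
Step 4: x=[5.0938] v=[-3.7701]
Step 5: x=[4.4521] v=[-4.2777]
Step 6: x=[3.7721] v=[-4.5335]
Step 7: x=[3.0937] v=[-4.5226]
Step 8: x=[2.4569] v=[-4.2455]
Step 9: x=[1.8991] v=[-3.7186]
Step 10: x=[1.4532] v=[-2.9729]
Step 11: x=[1.1454] v=[-2.0522]
Step 12: x=[0.9938] v=[-1.0108]
Step 13: x=[1.0073] v=[0.0901]
First v>=0 after going negative at step 13, time=1.9500

Answer: 1.9500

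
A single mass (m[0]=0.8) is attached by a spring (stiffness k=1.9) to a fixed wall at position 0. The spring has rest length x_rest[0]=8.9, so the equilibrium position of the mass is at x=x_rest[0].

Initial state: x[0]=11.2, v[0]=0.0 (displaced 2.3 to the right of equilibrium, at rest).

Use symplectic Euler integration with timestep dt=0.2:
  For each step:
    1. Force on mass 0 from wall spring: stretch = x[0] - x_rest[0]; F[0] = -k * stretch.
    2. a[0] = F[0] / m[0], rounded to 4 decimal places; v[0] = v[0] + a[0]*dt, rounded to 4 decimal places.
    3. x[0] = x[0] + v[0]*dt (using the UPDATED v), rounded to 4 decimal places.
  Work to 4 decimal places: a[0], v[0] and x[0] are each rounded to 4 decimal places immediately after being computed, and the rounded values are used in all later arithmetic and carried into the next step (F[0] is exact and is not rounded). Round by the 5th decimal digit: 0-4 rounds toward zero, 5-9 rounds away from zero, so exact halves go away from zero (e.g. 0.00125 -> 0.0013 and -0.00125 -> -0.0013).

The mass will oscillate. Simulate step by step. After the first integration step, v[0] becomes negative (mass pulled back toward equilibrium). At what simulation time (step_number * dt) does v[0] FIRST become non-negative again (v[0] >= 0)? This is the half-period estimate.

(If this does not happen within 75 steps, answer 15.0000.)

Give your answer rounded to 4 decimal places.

Step 0: x=[11.2000] v=[0.0000]
Step 1: x=[10.9815] v=[-1.0925]
Step 2: x=[10.5653] v=[-2.0812]
Step 3: x=[9.9909] v=[-2.8722]
Step 4: x=[9.3128] v=[-3.3904]
Step 5: x=[8.5955] v=[-3.5865]
Step 6: x=[7.9071] v=[-3.4419]
Step 7: x=[7.3130] v=[-2.9703]
Step 8: x=[6.8697] v=[-2.2165]
Step 9: x=[6.6193] v=[-1.2521]
Step 10: x=[6.5855] v=[-0.1688]
Step 11: x=[6.7716] v=[0.9306]
First v>=0 after going negative at step 11, time=2.2000

Answer: 2.2000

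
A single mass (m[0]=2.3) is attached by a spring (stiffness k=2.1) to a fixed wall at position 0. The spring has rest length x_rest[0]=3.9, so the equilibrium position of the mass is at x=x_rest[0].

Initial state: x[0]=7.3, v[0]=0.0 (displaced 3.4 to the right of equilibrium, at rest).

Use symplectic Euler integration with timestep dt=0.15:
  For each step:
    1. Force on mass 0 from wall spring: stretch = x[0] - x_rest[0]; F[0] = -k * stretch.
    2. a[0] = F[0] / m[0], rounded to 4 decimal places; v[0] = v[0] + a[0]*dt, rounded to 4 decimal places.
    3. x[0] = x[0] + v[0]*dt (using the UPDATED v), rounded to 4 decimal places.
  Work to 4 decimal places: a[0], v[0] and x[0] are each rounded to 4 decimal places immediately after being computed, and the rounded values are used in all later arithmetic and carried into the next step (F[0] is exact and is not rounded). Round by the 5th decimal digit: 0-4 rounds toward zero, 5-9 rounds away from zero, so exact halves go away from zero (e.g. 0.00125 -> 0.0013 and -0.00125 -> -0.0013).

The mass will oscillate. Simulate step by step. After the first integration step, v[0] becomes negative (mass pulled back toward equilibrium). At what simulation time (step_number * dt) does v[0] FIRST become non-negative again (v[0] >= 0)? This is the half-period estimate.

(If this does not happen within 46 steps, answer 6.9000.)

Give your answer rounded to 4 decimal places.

Step 0: x=[7.3000] v=[0.0000]
Step 1: x=[7.2302] v=[-0.4656]
Step 2: x=[7.0919] v=[-0.9217]
Step 3: x=[6.8881] v=[-1.3588]
Step 4: x=[6.6229] v=[-1.7680]
Step 5: x=[6.3018] v=[-2.1409]
Step 6: x=[5.9313] v=[-2.4698]
Step 7: x=[5.5191] v=[-2.7480]
Step 8: x=[5.0736] v=[-2.9697]
Step 9: x=[4.6040] v=[-3.1304]
Step 10: x=[4.1200] v=[-3.2268]
Step 11: x=[3.6315] v=[-3.2569]
Step 12: x=[3.1485] v=[-3.2201]
Step 13: x=[2.6809] v=[-3.1172]
Step 14: x=[2.2384] v=[-2.9502]
Step 15: x=[1.8300] v=[-2.7226]
Step 16: x=[1.4641] v=[-2.4391]
Step 17: x=[1.1483] v=[-2.1055]
Step 18: x=[0.8890] v=[-1.7286]
Step 19: x=[0.6916] v=[-1.3162]
Step 20: x=[0.5601] v=[-0.8768]
Step 21: x=[0.4972] v=[-0.4194]
Step 22: x=[0.5042] v=[0.0466]
First v>=0 after going negative at step 22, time=3.3000

Answer: 3.3000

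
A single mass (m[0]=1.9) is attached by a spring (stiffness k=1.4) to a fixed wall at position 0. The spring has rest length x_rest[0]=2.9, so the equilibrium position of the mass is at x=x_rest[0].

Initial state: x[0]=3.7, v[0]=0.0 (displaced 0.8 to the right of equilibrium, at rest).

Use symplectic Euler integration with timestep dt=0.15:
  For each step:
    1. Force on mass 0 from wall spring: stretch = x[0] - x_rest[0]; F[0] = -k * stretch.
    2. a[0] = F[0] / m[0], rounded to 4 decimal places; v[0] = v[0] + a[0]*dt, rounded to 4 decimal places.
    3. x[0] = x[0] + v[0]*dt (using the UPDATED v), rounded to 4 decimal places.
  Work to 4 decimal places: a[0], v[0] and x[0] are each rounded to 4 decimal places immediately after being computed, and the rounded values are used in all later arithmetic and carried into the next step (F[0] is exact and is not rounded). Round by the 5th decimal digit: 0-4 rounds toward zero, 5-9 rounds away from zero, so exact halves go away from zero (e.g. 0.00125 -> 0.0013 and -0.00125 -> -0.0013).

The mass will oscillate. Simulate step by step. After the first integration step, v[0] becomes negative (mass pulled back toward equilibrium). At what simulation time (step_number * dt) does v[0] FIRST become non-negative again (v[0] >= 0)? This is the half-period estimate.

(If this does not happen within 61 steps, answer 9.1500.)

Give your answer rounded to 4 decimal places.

Step 0: x=[3.7000] v=[0.0000]
Step 1: x=[3.6867] v=[-0.0884]
Step 2: x=[3.6604] v=[-0.1754]
Step 3: x=[3.6215] v=[-0.2594]
Step 4: x=[3.5706] v=[-0.3391]
Step 5: x=[3.5086] v=[-0.4132]
Step 6: x=[3.4365] v=[-0.4805]
Step 7: x=[3.3555] v=[-0.5398]
Step 8: x=[3.2670] v=[-0.5901]
Step 9: x=[3.1724] v=[-0.6307]
Step 10: x=[3.0733] v=[-0.6608]
Step 11: x=[2.9713] v=[-0.6800]
Step 12: x=[2.8681] v=[-0.6879]
Step 13: x=[2.7654] v=[-0.6844]
Step 14: x=[2.6650] v=[-0.6695]
Step 15: x=[2.5685] v=[-0.6435]
Step 16: x=[2.4775] v=[-0.6069]
Step 17: x=[2.3935] v=[-0.5602]
Step 18: x=[2.3179] v=[-0.5042]
Step 19: x=[2.2519] v=[-0.4399]
Step 20: x=[2.1967] v=[-0.3683]
Step 21: x=[2.1531] v=[-0.2906]
Step 22: x=[2.1219] v=[-0.2081]
Step 23: x=[2.1036] v=[-0.1221]
Step 24: x=[2.0985] v=[-0.0341]
Step 25: x=[2.1067] v=[0.0545]
First v>=0 after going negative at step 25, time=3.7500

Answer: 3.7500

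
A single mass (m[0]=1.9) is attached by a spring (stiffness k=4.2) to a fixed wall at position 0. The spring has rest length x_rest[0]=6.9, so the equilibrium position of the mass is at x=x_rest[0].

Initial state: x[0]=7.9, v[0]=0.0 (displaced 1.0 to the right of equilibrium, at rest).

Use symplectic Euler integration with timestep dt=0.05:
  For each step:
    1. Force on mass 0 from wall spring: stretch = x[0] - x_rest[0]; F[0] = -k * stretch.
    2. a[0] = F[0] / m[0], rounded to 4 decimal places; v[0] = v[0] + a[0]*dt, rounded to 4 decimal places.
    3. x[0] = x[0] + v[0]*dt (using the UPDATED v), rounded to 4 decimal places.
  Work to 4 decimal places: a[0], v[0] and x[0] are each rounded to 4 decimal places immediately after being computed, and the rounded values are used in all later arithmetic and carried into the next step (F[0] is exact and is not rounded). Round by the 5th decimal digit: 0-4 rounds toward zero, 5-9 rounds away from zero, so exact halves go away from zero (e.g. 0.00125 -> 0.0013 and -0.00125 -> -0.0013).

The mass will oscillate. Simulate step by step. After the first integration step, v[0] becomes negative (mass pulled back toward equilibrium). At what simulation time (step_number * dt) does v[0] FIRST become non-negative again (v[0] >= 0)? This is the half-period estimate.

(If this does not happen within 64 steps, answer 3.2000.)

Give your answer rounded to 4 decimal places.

Step 0: x=[7.9000] v=[0.0000]
Step 1: x=[7.8945] v=[-0.1105]
Step 2: x=[7.8835] v=[-0.2204]
Step 3: x=[7.8670] v=[-0.3291]
Step 4: x=[7.8452] v=[-0.4360]
Step 5: x=[7.8182] v=[-0.5405]
Step 6: x=[7.7861] v=[-0.6420]
Step 7: x=[7.7491] v=[-0.7399]
Step 8: x=[7.7074] v=[-0.8338]
Step 9: x=[7.6613] v=[-0.9230]
Step 10: x=[7.6109] v=[-1.0071]
Step 11: x=[7.5566] v=[-1.0857]
Step 12: x=[7.4987] v=[-1.1583]
Step 13: x=[7.4375] v=[-1.2245]
Step 14: x=[7.3733] v=[-1.2839]
Step 15: x=[7.3065] v=[-1.3362]
Step 16: x=[7.2374] v=[-1.3811]
Step 17: x=[7.1665] v=[-1.4184]
Step 18: x=[7.0941] v=[-1.4479]
Step 19: x=[7.0206] v=[-1.4694]
Step 20: x=[6.9465] v=[-1.4827]
Step 21: x=[6.8721] v=[-1.4878]
Step 22: x=[6.7979] v=[-1.4847]
Step 23: x=[6.7242] v=[-1.4734]
Step 24: x=[6.6515] v=[-1.4540]
Step 25: x=[6.5802] v=[-1.4265]
Step 26: x=[6.5106] v=[-1.3912]
Step 27: x=[6.4432] v=[-1.3482]
Step 28: x=[6.3783] v=[-1.2977]
Step 29: x=[6.3163] v=[-1.2400]
Step 30: x=[6.2575] v=[-1.1755]
Step 31: x=[6.2023] v=[-1.1045]
Step 32: x=[6.1509] v=[-1.0274]
Step 33: x=[6.1037] v=[-0.9446]
Step 34: x=[6.0609] v=[-0.8566]
Step 35: x=[6.0227] v=[-0.7639]
Step 36: x=[5.9894] v=[-0.6669]
Step 37: x=[5.9611] v=[-0.5663]
Step 38: x=[5.9380] v=[-0.4625]
Step 39: x=[5.9202] v=[-0.3562]
Step 40: x=[5.9078] v=[-0.2479]
Step 41: x=[5.9009] v=[-0.1382]
Step 42: x=[5.8995] v=[-0.0278]
Step 43: x=[5.9036] v=[0.0828]
First v>=0 after going negative at step 43, time=2.1500

Answer: 2.1500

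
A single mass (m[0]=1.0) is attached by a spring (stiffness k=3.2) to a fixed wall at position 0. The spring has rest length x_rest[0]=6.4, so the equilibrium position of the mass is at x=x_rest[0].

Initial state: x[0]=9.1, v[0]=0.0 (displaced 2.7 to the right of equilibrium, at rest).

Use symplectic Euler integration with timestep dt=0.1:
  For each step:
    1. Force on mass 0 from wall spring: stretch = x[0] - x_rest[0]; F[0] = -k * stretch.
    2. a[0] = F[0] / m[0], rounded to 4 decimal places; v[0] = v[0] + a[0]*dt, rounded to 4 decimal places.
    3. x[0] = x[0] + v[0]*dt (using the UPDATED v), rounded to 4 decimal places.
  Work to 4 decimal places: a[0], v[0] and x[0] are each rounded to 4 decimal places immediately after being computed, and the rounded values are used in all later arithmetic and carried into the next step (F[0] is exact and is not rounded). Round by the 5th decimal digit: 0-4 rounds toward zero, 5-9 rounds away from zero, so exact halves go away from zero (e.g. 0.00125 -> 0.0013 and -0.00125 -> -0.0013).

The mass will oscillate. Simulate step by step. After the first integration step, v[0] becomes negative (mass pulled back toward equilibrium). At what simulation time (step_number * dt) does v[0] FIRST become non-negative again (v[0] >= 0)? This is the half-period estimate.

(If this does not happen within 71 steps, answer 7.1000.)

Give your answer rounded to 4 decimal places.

Answer: 1.8000

Derivation:
Step 0: x=[9.1000] v=[0.0000]
Step 1: x=[9.0136] v=[-0.8640]
Step 2: x=[8.8436] v=[-1.7004]
Step 3: x=[8.5954] v=[-2.4824]
Step 4: x=[8.2769] v=[-3.1849]
Step 5: x=[7.8984] v=[-3.7855]
Step 6: x=[7.4719] v=[-4.2650]
Step 7: x=[7.0111] v=[-4.6080]
Step 8: x=[6.5307] v=[-4.8036]
Step 9: x=[6.0462] v=[-4.8454]
Step 10: x=[5.5730] v=[-4.7322]
Step 11: x=[5.1262] v=[-4.4676]
Step 12: x=[4.7202] v=[-4.0600]
Step 13: x=[4.3680] v=[-3.5225]
Step 14: x=[4.0808] v=[-2.8723]
Step 15: x=[3.8678] v=[-2.1302]
Step 16: x=[3.7358] v=[-1.3199]
Step 17: x=[3.6891] v=[-0.4674]
Step 18: x=[3.7291] v=[0.4001]
First v>=0 after going negative at step 18, time=1.8000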